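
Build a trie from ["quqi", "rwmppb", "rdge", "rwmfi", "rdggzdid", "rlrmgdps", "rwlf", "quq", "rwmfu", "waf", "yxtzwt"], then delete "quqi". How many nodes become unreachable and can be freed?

After clearing the end-marker at "quqi", prune upward until reaching a node still needed by another word.
The suffix "i" (1 node) is used only by "quqi"; "quq" is itself a stored word, so pruning stops there.
Nodes removed: 1

1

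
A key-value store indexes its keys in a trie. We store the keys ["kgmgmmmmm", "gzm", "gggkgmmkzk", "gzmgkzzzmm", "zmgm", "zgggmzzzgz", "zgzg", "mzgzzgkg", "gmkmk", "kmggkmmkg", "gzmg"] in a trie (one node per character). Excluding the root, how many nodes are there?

For each word, the new-node count is its length minus the longest prefix already in the trie:
  "kgmgmmmmm" → 9 new (k, g, m, g, m, m, m, m, m)
  "gzm" → 3 new (g, z, m)
  "gggkgmmkzk" → prefix "g" already present; 9 new (g, g, k, g, m, m, k, z, k)
  "gzmgkzzzmm" → prefix "gzm" already present; 7 new (g, k, z, z, z, m, m)
  "zmgm" → 4 new (z, m, g, m)
  "zgggmzzzgz" → prefix "z" already present; 9 new (g, g, g, m, z, z, z, g, z)
  "zgzg" → prefix "zg" already present; 2 new (z, g)
  "mzgzzgkg" → 8 new (m, z, g, z, z, g, k, g)
  "gmkmk" → prefix "g" already present; 4 new (m, k, m, k)
  "kmggkmmkg" → prefix "k" already present; 8 new (m, g, g, k, m, m, k, g)
  "gzmg" → prefix "gzmg" already present; 0 new (none)
Total nodes = 9 + 3 + 9 + 7 + 4 + 9 + 2 + 8 + 4 + 8 + 0 = 63

63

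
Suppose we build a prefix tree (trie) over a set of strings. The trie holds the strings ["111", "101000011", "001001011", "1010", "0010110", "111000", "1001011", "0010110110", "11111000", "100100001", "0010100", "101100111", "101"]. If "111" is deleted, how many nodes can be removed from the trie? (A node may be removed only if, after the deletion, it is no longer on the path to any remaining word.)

Walk "111" from the leaf back toward the root, removing each node that no remaining word uses.
Every node on "111" is still needed (e.g. by "111000"), so nothing is freed.
Nodes removed: 0

0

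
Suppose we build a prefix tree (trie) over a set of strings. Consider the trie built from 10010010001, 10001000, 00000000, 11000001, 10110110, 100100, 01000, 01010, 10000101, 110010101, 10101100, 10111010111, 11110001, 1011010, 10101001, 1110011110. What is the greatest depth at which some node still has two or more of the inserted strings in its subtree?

Equivalently: take the maximum, over all pairs, of their longest common prefix length.
"100100" and "10010010001" agree on "100100" (6 characters) before diverging; nothing deeper is shared.
Longest shared-prefix length: 6

6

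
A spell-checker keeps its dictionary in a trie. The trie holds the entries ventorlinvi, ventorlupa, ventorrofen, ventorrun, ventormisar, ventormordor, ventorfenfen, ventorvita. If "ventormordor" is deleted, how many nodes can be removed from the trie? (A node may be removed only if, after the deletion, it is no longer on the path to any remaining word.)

Walk "ventormordor" from the leaf back toward the root, removing each node that no remaining word uses.
The suffix "ordor" (5 nodes) is used only by "ventormordor"; the node for "ventorm" still has the child "i", so pruning stops there.
Nodes removed: 5

5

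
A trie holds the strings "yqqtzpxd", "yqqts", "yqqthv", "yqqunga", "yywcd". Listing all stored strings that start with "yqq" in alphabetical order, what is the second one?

yqqts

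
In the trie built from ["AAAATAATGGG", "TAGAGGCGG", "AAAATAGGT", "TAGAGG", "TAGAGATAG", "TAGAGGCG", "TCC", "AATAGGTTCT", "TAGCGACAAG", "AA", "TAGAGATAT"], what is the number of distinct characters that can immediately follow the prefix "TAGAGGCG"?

Walk "TAGAGGCG" from the root, arriving at one node.
Characters that immediately follow "TAGAGGCG" among the stored strings: {G}.
That node has 1 child edge.

1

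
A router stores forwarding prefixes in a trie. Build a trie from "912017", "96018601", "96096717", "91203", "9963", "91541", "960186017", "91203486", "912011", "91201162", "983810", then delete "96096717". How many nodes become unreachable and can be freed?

After clearing the end-marker at "96096717", prune upward until reaching a node still needed by another word.
The suffix "96717" (5 nodes) is used only by "96096717"; the node for "960" still has the child "1", so pruning stops there.
Nodes removed: 5

5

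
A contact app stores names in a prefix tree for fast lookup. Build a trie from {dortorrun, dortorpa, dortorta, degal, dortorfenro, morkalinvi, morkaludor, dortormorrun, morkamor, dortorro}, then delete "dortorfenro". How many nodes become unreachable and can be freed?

A node on "dortorfenro"'s path can go only if nothing else ends at it or branches off below it.
The suffix "fenro" (5 nodes) is used only by "dortorfenro"; the node for "dortor" still has the child "r", so pruning stops there.
Nodes removed: 5

5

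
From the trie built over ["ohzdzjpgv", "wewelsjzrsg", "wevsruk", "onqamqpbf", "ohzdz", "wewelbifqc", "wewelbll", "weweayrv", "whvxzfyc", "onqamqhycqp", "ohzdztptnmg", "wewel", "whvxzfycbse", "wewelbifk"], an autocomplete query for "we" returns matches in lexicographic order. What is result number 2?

weweayrv

Words with prefix "we", in lexicographic order: "wevsruk", "weweayrv", "wewel", "wewelbifk", "wewelbifqc", "wewelbll", "wewelsjzrsg"
The 2nd is weweayrv.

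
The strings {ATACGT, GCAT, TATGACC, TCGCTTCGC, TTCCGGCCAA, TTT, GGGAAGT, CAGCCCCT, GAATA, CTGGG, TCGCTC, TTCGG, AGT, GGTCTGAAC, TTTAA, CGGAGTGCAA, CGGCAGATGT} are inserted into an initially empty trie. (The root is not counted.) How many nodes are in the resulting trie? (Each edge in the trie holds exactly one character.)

87

For each word, the new-node count is its length minus the longest prefix already in the trie:
  "ATACGT" → 6 new (A, T, A, C, G, T)
  "GCAT" → 4 new (G, C, A, T)
  "TATGACC" → 7 new (T, A, T, G, A, C, C)
  "TCGCTTCGC" → prefix "T" already present; 8 new (C, G, C, T, T, C, G, C)
  "TTCCGGCCAA" → prefix "T" already present; 9 new (T, C, C, G, G, C, C, A, A)
  "TTT" → prefix "TT" already present; 1 new (T)
  "GGGAAGT" → prefix "G" already present; 6 new (G, G, A, A, G, T)
  "CAGCCCCT" → 8 new (C, A, G, C, C, C, C, T)
  "GAATA" → prefix "G" already present; 4 new (A, A, T, A)
  "CTGGG" → prefix "C" already present; 4 new (T, G, G, G)
  "TCGCTC" → prefix "TCGCT" already present; 1 new (C)
  "TTCGG" → prefix "TTC" already present; 2 new (G, G)
  "AGT" → prefix "A" already present; 2 new (G, T)
  "GGTCTGAAC" → prefix "GG" already present; 7 new (T, C, T, G, A, A, C)
  "TTTAA" → prefix "TTT" already present; 2 new (A, A)
  "CGGAGTGCAA" → prefix "C" already present; 9 new (G, G, A, G, T, G, C, A, A)
  "CGGCAGATGT" → prefix "CGG" already present; 7 new (C, A, G, A, T, G, T)
Total nodes = 6 + 4 + 7 + 8 + 9 + 1 + 6 + 8 + 4 + 4 + 1 + 2 + 2 + 7 + 2 + 9 + 7 = 87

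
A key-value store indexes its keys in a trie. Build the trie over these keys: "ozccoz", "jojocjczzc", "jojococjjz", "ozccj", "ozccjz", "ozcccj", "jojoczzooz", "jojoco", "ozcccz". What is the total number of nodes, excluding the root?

Count nodes per top-level branch (shared prefixes stored once):
  'j'-branch (jojocjczzc, jojoco, jojococjjz, jojoczzooz): 20 nodes
  'o'-branch (ozcccj, ozcccz, ozccj, ozccjz, ozccoz): 11 nodes
Sum: 31

31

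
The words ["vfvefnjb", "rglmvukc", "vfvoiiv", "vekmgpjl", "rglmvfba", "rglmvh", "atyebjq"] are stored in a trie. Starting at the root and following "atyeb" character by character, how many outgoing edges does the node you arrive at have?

The children of the "atyeb" node are the distinct next characters among strings starting with "atyeb".
Characters that immediately follow "atyeb" among the stored strings: {j}.
That node has 1 child edge.

1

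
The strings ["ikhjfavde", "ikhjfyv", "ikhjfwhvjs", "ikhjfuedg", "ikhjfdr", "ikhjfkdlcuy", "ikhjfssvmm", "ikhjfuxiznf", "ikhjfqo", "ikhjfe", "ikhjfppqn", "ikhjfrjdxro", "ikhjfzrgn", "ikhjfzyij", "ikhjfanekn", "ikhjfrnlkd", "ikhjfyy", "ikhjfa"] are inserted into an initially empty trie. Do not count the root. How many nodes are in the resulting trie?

Count nodes per top-level branch (shared prefixes stored once):
  'i'-branch (ikhjfa, ikhjfanekn, ikhjfavde, ikhjfdr, ikhjfe, ikhjfkdlcuy, ikhjfppqn, ikhjfqo, ikhjfrjdxro, ikhjfrnlkd, ikhjfssvmm, ikhjfuedg, ikhjfuxiznf, ikhjfwhvjs, ikhjfyv, ikhjfyy, ikhjfzrgn, ikhjfzyij): 67 nodes
Sum: 67

67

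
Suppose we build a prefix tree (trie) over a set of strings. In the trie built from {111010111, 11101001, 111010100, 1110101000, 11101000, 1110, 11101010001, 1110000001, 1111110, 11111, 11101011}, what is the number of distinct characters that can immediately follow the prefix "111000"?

1

The children of the "111000" node are the distinct next characters among strings starting with "111000".
Distinct next characters after "111000": 0.
That node has 1 child edge.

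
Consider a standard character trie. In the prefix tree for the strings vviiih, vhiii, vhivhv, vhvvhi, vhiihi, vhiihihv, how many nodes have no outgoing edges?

A leaf is a node with no children — equivalently, the end of a word that is not a proper prefix of any other stored word.
Those words: "vhiihihv", "vhiii", "vhivhv", "vhvvhi", "vviiih"
Leaf count: 5

5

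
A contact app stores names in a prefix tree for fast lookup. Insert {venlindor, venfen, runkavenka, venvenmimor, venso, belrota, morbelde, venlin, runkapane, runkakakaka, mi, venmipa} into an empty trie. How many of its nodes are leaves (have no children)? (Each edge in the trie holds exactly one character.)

Leaves are exactly the stored words that no other stored word extends.
Those words: "belrota", "mi", "morbelde", "runkakakaka", "runkapane", "runkavenka", "venfen", "venlindor", "venmipa", "venso", "venvenmimor"
Leaf count: 11

11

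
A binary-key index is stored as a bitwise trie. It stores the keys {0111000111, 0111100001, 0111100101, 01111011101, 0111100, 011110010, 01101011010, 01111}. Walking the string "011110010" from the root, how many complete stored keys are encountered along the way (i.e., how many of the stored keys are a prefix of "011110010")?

3

Traverse "011110010" character by character; count nodes along the way that are marked as word ends.
Prefixes of the query that are stored words: "01111", "0111100", "011110010"
Count: 3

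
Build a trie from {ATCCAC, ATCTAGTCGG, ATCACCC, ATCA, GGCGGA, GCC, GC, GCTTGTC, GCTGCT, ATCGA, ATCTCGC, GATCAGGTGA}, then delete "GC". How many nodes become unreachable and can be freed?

0

A node on "GC"'s path can go only if nothing else ends at it or branches off below it.
Every node on "GC" is still needed (e.g. by "GCC"), so nothing is freed.
Nodes removed: 0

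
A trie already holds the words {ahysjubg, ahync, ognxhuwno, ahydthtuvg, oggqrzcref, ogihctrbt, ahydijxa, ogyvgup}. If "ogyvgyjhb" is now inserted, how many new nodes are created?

The longest prefix of "ogyvgyjhb" already in the trie is "ogyvg" (length 5).
So 9 − 5 = 4 new nodes.

4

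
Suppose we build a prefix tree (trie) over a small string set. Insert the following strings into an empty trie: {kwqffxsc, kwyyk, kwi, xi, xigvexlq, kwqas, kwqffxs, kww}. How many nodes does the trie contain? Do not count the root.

Trie structure (* marks end of a word):
(root)
├─ k
│  └─ w
│     ├─ i *
│     ├─ q
│     │  ├─ a
│     │  │  └─ s *
│     │  └─ f
│     │     └─ f
│     │        └─ x
│     │           └─ s *
│     │              └─ c *
│     ├─ w *
│     └─ y
│        └─ y
│           └─ k *
└─ x
   └─ i *
      └─ g
         └─ v
            └─ e
               └─ x
                  └─ l
                     └─ q *
Counting every labelled node above: 23.

23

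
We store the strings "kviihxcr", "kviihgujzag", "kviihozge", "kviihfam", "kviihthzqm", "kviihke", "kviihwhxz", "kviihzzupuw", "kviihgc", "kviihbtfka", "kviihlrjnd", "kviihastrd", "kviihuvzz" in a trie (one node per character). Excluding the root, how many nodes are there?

For each word, the new-node count is its length minus the longest prefix already in the trie:
  "kviihxcr" → 8 new (k, v, i, i, h, x, c, r)
  "kviihgujzag" → prefix "kviih" already present; 6 new (g, u, j, z, a, g)
  "kviihozge" → prefix "kviih" already present; 4 new (o, z, g, e)
  "kviihfam" → prefix "kviih" already present; 3 new (f, a, m)
  "kviihthzqm" → prefix "kviih" already present; 5 new (t, h, z, q, m)
  "kviihke" → prefix "kviih" already present; 2 new (k, e)
  "kviihwhxz" → prefix "kviih" already present; 4 new (w, h, x, z)
  "kviihzzupuw" → prefix "kviih" already present; 6 new (z, z, u, p, u, w)
  "kviihgc" → prefix "kviihg" already present; 1 new (c)
  "kviihbtfka" → prefix "kviih" already present; 5 new (b, t, f, k, a)
  "kviihlrjnd" → prefix "kviih" already present; 5 new (l, r, j, n, d)
  "kviihastrd" → prefix "kviih" already present; 5 new (a, s, t, r, d)
  "kviihuvzz" → prefix "kviih" already present; 4 new (u, v, z, z)
Total nodes = 8 + 6 + 4 + 3 + 5 + 2 + 4 + 6 + 1 + 5 + 5 + 5 + 4 = 58

58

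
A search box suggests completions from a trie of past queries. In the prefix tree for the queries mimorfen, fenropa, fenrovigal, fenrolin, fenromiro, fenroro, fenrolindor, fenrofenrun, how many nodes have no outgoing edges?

7

Leaves are exactly the stored words that no other stored word extends.
Those words: "fenrofenrun", "fenrolindor", "fenromiro", "fenropa", "fenroro", "fenrovigal", "mimorfen"
Leaf count: 7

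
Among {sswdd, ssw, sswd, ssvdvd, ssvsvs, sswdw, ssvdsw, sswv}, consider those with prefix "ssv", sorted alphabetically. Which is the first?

ssvdsw

Words with prefix "ssv", in lexicographic order: "ssvdsw", "ssvdvd", "ssvsvs"
Position 1: ssvdsw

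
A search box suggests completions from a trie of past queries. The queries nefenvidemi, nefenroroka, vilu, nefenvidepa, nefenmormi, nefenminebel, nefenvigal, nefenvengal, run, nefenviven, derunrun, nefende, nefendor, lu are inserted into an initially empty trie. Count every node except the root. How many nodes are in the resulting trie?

62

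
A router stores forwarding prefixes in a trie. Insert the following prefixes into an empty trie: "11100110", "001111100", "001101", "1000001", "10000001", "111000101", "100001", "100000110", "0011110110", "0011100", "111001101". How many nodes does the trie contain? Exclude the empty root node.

41

Insert word by word; a character creates a node only if that edge doesn't already exist:
  "11100110" → 8 new (1, 1, 1, 0, 0, 1, 1, 0)
  "001111100" → 9 new (0, 0, 1, 1, 1, 1, 1, 0, 0)
  "001101" → prefix "0011" already present; 2 new (0, 1)
  "1000001" → prefix "1" already present; 6 new (0, 0, 0, 0, 0, 1)
  "10000001" → prefix "100000" already present; 2 new (0, 1)
  "111000101" → prefix "11100" already present; 4 new (0, 1, 0, 1)
  "100001" → prefix "10000" already present; 1 new (1)
  "100000110" → prefix "1000001" already present; 2 new (1, 0)
  "0011110110" → prefix "001111" already present; 4 new (0, 1, 1, 0)
  "0011100" → prefix "00111" already present; 2 new (0, 0)
  "111001101" → prefix "11100110" already present; 1 new (1)
Total nodes = 8 + 9 + 2 + 6 + 2 + 4 + 1 + 2 + 4 + 2 + 1 = 41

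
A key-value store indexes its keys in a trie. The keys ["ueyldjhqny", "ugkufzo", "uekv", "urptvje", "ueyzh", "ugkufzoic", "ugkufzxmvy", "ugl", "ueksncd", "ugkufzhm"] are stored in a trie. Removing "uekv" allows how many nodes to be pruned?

1

After clearing the end-marker at "uekv", prune upward until reaching a node still needed by another word.
The suffix "v" (1 node) is used only by "uekv"; the node for "uek" still has the child "s", so pruning stops there.
Nodes removed: 1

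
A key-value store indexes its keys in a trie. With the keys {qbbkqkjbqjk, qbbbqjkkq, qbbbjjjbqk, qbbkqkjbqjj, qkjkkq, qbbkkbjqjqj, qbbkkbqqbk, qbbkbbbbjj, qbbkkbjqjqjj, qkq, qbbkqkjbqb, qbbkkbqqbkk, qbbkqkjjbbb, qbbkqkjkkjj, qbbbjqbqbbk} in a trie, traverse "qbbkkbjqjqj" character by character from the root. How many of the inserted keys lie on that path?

1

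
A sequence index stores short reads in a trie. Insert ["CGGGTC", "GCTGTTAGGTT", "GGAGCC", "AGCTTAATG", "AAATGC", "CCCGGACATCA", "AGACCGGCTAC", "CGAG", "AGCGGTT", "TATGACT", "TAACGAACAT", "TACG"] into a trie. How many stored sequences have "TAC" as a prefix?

Traverse to the node for "TAC", then collect every word in that subtree.
Words under "TAC": TACG
Count: 1

1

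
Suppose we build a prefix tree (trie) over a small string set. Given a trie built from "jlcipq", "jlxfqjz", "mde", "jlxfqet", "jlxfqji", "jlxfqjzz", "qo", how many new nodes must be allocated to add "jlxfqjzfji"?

The longest prefix of "jlxfqjzfji" already in the trie is "jlxfqjz" (length 7).
Each of the 3 remaining characters creates one node.

3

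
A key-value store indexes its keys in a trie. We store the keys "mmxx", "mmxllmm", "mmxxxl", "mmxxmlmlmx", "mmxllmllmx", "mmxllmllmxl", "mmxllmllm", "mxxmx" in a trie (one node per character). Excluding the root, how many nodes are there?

For each word, the new-node count is its length minus the longest prefix already in the trie:
  "mmxx" → 4 new (m, m, x, x)
  "mmxllmm" → prefix "mmx" already present; 4 new (l, l, m, m)
  "mmxxxl" → prefix "mmxx" already present; 2 new (x, l)
  "mmxxmlmlmx" → prefix "mmxx" already present; 6 new (m, l, m, l, m, x)
  "mmxllmllmx" → prefix "mmxllm" already present; 4 new (l, l, m, x)
  "mmxllmllmxl" → prefix "mmxllmllmx" already present; 1 new (l)
  "mmxllmllm" → prefix "mmxllmllm" already present; 0 new (none)
  "mxxmx" → prefix "m" already present; 4 new (x, x, m, x)
Total nodes = 4 + 4 + 2 + 6 + 4 + 1 + 0 + 4 = 25

25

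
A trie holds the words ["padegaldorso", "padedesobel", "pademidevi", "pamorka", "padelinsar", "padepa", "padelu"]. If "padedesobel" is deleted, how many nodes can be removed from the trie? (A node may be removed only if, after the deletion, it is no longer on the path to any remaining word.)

7

Walk "padedesobel" from the leaf back toward the root, removing each node that no remaining word uses.
The suffix "desobel" (7 nodes) is used only by "padedesobel"; the node for "pade" still has the child "g", so pruning stops there.
Nodes removed: 7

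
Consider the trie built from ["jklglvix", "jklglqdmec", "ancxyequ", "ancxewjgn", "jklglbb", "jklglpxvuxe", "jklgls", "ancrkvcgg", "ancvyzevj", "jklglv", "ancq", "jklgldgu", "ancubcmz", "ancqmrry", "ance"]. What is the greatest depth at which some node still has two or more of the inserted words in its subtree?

The deepest shared node is where two words last agree before diverging.
e.g. "jklglv" and "jklglvix" share the prefix "jklglv" of length 6; no pair shares a longer one.
Longest shared-prefix length: 6

6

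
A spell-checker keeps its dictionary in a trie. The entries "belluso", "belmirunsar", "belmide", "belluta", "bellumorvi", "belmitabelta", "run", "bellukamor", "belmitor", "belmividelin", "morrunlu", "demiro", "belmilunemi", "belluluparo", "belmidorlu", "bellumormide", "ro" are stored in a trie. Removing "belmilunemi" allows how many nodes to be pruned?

6

After clearing the end-marker at "belmilunemi", prune upward until reaching a node still needed by another word.
The suffix "lunemi" (6 nodes) is used only by "belmilunemi"; the node for "belmi" still has the child "r", so pruning stops there.
Nodes removed: 6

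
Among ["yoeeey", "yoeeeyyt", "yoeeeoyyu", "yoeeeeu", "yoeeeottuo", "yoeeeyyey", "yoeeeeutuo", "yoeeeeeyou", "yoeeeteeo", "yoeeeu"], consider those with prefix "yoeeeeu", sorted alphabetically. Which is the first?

yoeeeeu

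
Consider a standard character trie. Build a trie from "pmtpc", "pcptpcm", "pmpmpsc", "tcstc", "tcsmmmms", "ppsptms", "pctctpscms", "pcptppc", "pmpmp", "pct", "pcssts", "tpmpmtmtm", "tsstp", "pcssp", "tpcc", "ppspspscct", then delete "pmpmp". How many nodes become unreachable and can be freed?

A node on "pmpmp"'s path can go only if nothing else ends at it or branches off below it.
Every node on "pmpmp" is still needed (e.g. by "pmpmpsc"), so nothing is freed.
Nodes removed: 0

0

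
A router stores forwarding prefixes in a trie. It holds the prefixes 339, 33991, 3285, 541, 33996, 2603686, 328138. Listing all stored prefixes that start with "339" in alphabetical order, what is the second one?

Words with prefix "339", in lexicographic order: "339", "33991", "33996"
The 2nd is 33991.

33991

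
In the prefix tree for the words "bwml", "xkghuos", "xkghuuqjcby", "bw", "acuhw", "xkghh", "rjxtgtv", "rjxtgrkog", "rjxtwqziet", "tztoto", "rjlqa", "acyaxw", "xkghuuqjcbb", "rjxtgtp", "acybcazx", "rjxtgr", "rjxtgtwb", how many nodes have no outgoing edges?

15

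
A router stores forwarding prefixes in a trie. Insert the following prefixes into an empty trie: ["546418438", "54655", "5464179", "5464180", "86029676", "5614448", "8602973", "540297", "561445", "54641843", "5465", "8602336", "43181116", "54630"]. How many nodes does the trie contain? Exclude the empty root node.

Trace insertions, counting only characters that open a new branch:
  "546418438" → 9 new (5, 4, 6, 4, 1, 8, 4, 3, 8)
  "54655" → prefix "546" already present; 2 new (5, 5)
  "5464179" → prefix "54641" already present; 2 new (7, 9)
  "5464180" → prefix "546418" already present; 1 new (0)
  "86029676" → 8 new (8, 6, 0, 2, 9, 6, 7, 6)
  "5614448" → prefix "5" already present; 6 new (6, 1, 4, 4, 4, 8)
  "8602973" → prefix "86029" already present; 2 new (7, 3)
  "540297" → prefix "54" already present; 4 new (0, 2, 9, 7)
  "561445" → prefix "56144" already present; 1 new (5)
  "54641843" → prefix "54641843" already present; 0 new (none)
  "5465" → prefix "5465" already present; 0 new (none)
  "8602336" → prefix "8602" already present; 3 new (3, 3, 6)
  "43181116" → 8 new (4, 3, 1, 8, 1, 1, 1, 6)
  "54630" → prefix "546" already present; 2 new (3, 0)
Total nodes = 9 + 2 + 2 + 1 + 8 + 6 + 2 + 4 + 1 + 0 + 0 + 3 + 8 + 2 = 48

48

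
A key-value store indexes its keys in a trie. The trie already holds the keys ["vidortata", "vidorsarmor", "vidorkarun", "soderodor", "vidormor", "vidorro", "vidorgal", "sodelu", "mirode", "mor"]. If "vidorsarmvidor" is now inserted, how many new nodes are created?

5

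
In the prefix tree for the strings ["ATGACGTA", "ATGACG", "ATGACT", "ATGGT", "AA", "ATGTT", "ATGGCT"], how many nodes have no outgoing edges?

6

Leaves are exactly the stored words that no other stored word extends.
Those words: "AA", "ATGACGTA", "ATGACT", "ATGGCT", "ATGGT", "ATGTT"
Leaf count: 6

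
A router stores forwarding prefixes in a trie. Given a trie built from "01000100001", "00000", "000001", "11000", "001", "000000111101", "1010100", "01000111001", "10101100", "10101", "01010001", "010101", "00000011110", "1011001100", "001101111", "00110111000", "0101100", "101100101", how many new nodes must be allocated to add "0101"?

Every character of "0101" already lies on an existing path (it is a prefix of some stored word).
No new nodes are needed: 0.

0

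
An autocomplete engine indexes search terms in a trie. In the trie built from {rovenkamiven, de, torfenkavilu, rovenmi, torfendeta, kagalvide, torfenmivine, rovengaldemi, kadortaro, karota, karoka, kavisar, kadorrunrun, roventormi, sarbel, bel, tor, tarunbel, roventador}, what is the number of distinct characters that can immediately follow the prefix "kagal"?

1

Walk "kagal" from the root, arriving at one node.
Characters that immediately follow "kagal" among the stored strings: {v}.
That node has 1 child edge.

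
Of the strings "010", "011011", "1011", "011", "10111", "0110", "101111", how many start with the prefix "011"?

Walk to "011"; the words in its subtree are exactly those with that prefix.
Matches: "011", "0110", "011011"
Count: 3

3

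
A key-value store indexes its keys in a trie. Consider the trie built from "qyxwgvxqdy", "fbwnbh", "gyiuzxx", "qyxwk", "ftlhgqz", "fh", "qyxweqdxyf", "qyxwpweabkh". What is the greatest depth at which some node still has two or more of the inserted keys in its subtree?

Equivalently: take the maximum, over all pairs, of their longest common prefix length.
e.g. "qyxweqdxyf" and "qyxwgvxqdy" share the prefix "qyxw" of length 4; no pair shares a longer one.
Longest shared-prefix length: 4

4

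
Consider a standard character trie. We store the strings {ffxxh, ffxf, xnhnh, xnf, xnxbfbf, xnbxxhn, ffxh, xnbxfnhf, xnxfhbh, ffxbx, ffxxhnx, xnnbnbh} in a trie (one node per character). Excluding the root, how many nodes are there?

40

For each word, the new-node count is its length minus the longest prefix already in the trie:
  "ffxxh" → 5 new (f, f, x, x, h)
  "ffxf" → prefix "ffx" already present; 1 new (f)
  "xnhnh" → 5 new (x, n, h, n, h)
  "xnf" → prefix "xn" already present; 1 new (f)
  "xnxbfbf" → prefix "xn" already present; 5 new (x, b, f, b, f)
  "xnbxxhn" → prefix "xn" already present; 5 new (b, x, x, h, n)
  "ffxh" → prefix "ffx" already present; 1 new (h)
  "xnbxfnhf" → prefix "xnbx" already present; 4 new (f, n, h, f)
  "xnxfhbh" → prefix "xnx" already present; 4 new (f, h, b, h)
  "ffxbx" → prefix "ffx" already present; 2 new (b, x)
  "ffxxhnx" → prefix "ffxxh" already present; 2 new (n, x)
  "xnnbnbh" → prefix "xn" already present; 5 new (n, b, n, b, h)
Total nodes = 5 + 1 + 5 + 1 + 5 + 5 + 1 + 4 + 4 + 2 + 2 + 5 = 40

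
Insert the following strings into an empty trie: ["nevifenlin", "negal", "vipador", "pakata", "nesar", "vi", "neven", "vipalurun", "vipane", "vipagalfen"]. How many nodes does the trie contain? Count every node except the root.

For each word, the new-node count is its length minus the longest prefix already in the trie:
  "nevifenlin" → 10 new (n, e, v, i, f, e, n, l, i, n)
  "negal" → prefix "ne" already present; 3 new (g, a, l)
  "vipador" → 7 new (v, i, p, a, d, o, r)
  "pakata" → 6 new (p, a, k, a, t, a)
  "nesar" → prefix "ne" already present; 3 new (s, a, r)
  "vi" → prefix "vi" already present; 0 new (none)
  "neven" → prefix "nev" already present; 2 new (e, n)
  "vipalurun" → prefix "vipa" already present; 5 new (l, u, r, u, n)
  "vipane" → prefix "vipa" already present; 2 new (n, e)
  "vipagalfen" → prefix "vipa" already present; 6 new (g, a, l, f, e, n)
Total nodes = 10 + 3 + 7 + 6 + 3 + 0 + 2 + 5 + 2 + 6 = 44

44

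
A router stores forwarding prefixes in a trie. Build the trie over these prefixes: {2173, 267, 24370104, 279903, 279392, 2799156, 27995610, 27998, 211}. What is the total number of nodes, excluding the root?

30

Trie structure (* marks end of a word):
(root)
└─ 2
   ├─ 1
   │  ├─ 1 *
   │  └─ 7
   │     └─ 3 *
   ├─ 4
   │  └─ 3
   │     └─ 7
   │        └─ 0
   │           └─ 1
   │              └─ 0
   │                 └─ 4 *
   ├─ 6
   │  └─ 7 *
   └─ 7
      └─ 9
         ├─ 3
         │  └─ 9
         │     └─ 2 *
         └─ 9
            ├─ 0
            │  └─ 3 *
            ├─ 1
            │  └─ 5
            │     └─ 6 *
            ├─ 5
            │  └─ 6
            │     └─ 1
            │        └─ 0 *
            └─ 8 *
Counting every labelled node above: 30.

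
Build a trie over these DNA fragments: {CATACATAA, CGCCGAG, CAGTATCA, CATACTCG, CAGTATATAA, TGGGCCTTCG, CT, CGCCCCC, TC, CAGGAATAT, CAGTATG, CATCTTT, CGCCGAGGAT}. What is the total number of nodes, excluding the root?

Trace insertions, counting only characters that open a new branch:
  "CATACATAA" → 9 new (C, A, T, A, C, A, T, A, A)
  "CGCCGAG" → prefix "C" already present; 6 new (G, C, C, G, A, G)
  "CAGTATCA" → prefix "CA" already present; 6 new (G, T, A, T, C, A)
  "CATACTCG" → prefix "CATAC" already present; 3 new (T, C, G)
  "CAGTATATAA" → prefix "CAGTAT" already present; 4 new (A, T, A, A)
  "TGGGCCTTCG" → 10 new (T, G, G, G, C, C, T, T, C, G)
  "CT" → prefix "C" already present; 1 new (T)
  "CGCCCCC" → prefix "CGCC" already present; 3 new (C, C, C)
  "TC" → prefix "T" already present; 1 new (C)
  "CAGGAATAT" → prefix "CAG" already present; 6 new (G, A, A, T, A, T)
  "CAGTATG" → prefix "CAGTAT" already present; 1 new (G)
  "CATCTTT" → prefix "CAT" already present; 4 new (C, T, T, T)
  "CGCCGAGGAT" → prefix "CGCCGAG" already present; 3 new (G, A, T)
Total nodes = 9 + 6 + 6 + 3 + 4 + 10 + 1 + 3 + 1 + 6 + 1 + 4 + 3 = 57

57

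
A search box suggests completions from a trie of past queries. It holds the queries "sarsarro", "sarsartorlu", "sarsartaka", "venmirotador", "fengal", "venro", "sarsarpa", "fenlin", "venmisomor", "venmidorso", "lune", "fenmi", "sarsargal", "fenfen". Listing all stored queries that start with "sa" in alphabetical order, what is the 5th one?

DFS of the "sa" subtree visits, in order: "sarsargal", "sarsarpa", "sarsarro", "sarsartaka", "sarsartorlu"
Position 5: sarsartorlu

sarsartorlu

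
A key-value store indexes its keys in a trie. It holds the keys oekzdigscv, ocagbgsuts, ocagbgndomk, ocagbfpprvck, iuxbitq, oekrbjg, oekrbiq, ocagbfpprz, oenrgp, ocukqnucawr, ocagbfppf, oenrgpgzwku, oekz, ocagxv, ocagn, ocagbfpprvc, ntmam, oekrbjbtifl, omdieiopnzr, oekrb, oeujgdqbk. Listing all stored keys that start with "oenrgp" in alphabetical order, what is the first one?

Filter for "oenrgp…" and sort: "oenrgp", "oenrgpgzwku"
Position 1: oenrgp

oenrgp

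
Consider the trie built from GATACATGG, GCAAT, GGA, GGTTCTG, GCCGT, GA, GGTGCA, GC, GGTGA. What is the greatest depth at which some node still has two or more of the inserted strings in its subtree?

4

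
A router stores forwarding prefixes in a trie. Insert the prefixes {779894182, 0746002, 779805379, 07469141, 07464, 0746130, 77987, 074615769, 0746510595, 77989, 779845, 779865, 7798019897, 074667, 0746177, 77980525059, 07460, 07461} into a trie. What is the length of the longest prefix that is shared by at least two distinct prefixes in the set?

6

Look for the deepest trie node that still has at least two words in its subtree.
e.g. "77980525059" and "779805379" share the prefix "779805" of length 6; no pair shares a longer one.
Longest shared-prefix length: 6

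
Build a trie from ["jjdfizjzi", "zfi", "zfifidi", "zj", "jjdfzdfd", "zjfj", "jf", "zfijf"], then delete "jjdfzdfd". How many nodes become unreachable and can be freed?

4

After clearing the end-marker at "jjdfzdfd", prune upward until reaching a node still needed by another word.
The suffix "zdfd" (4 nodes) is used only by "jjdfzdfd"; the node for "jjdf" still has the child "i", so pruning stops there.
Nodes removed: 4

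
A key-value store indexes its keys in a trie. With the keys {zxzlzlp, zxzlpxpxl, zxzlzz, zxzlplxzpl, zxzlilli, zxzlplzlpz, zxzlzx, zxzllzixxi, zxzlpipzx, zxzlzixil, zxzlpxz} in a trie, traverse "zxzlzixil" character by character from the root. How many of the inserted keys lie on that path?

Traverse "zxzlzixil" character by character; count nodes along the way that are marked as word ends.
Prefixes of the query that are stored words: "zxzlzixil"
Count: 1

1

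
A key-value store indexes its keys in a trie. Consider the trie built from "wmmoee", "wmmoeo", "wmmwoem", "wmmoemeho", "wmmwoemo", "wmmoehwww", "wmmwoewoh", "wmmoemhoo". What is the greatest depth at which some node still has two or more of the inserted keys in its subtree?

7

Equivalently: take the maximum, over all pairs, of their longest common prefix length.
"wmmwoem" and "wmmwoemo" agree on "wmmwoem" (7 characters) before diverging; nothing deeper is shared.
Longest shared-prefix length: 7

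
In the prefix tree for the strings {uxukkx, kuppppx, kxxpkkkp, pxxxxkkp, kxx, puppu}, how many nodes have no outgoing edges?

Leaves are exactly the stored words that no other stored word extends.
Those words: "kuppppx", "kxxpkkkp", "puppu", "pxxxxkkp", "uxukkx"
Leaf count: 5

5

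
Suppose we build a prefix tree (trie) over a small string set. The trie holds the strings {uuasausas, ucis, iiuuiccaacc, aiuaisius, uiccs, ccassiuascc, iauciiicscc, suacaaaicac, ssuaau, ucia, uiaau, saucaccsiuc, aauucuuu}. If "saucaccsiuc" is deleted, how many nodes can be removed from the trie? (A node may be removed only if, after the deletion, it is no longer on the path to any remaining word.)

Walk "saucaccsiuc" from the leaf back toward the root, removing each node that no remaining word uses.
The suffix "aucaccsiuc" (10 nodes) is used only by "saucaccsiuc"; the node for "s" still has the child "u", so pruning stops there.
Nodes removed: 10

10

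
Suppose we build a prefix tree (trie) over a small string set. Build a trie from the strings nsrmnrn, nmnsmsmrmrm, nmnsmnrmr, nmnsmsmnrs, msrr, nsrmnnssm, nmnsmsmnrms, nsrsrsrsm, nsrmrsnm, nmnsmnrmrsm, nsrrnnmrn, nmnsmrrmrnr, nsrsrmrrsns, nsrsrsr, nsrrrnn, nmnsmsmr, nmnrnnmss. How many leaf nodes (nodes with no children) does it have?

14

A leaf is a node with no children — equivalently, the end of a word that is not a proper prefix of any other stored word.
Those words: "msrr", "nmnrnnmss", "nmnsmnrmrsm", "nmnsmrrmrnr", "nmnsmsmnrms", "nmnsmsmnrs", "nmnsmsmrmrm", "nsrmnnssm", "nsrmnrn", "nsrmrsnm", "nsrrnnmrn", "nsrrrnn", "nsrsrmrrsns", "nsrsrsrsm"
Leaf count: 14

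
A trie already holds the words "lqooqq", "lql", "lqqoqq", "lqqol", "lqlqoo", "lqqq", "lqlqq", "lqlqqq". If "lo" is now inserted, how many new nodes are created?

1

"l" is already a path in the trie; the remaining "o" must be added.
Each of the 1 remaining characters creates one node.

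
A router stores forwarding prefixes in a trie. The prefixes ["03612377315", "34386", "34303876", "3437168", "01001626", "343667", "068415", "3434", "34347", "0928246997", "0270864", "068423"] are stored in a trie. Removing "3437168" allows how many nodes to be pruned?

A node on "3437168"'s path can go only if nothing else ends at it or branches off below it.
The suffix "7168" (4 nodes) is used only by "3437168"; the node for "343" still has the child "8", so pruning stops there.
Nodes removed: 4

4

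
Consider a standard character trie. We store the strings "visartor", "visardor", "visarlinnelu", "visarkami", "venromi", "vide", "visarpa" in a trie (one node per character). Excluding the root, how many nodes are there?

Trie structure (* marks end of a word):
(root)
└─ v
   ├─ e
   │  └─ n
   │     └─ r
   │        └─ o
   │           └─ m
   │              └─ i *
   └─ i
      ├─ d
      │  └─ e *
      └─ s
         └─ a
            └─ r
               ├─ d
               │  └─ o
               │     └─ r *
               ├─ k
               │  └─ a
               │     └─ m
               │        └─ i *
               ├─ l
               │  └─ i
               │     └─ n
               │        └─ n
               │           └─ e
               │              └─ l
               │                 └─ u *
               ├─ p
               │  └─ a *
               └─ t
                  └─ o
                     └─ r *
Counting every labelled node above: 32.

32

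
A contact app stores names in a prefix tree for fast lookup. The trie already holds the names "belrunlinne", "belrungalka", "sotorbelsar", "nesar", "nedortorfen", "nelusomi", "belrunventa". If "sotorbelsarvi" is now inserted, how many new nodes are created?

"sotorbelsar" is already a path in the trie; the remaining "vi" must be added.
New nodes needed: |"sotorbelsarvi"| − 11 = 13 − 11 = 2.

2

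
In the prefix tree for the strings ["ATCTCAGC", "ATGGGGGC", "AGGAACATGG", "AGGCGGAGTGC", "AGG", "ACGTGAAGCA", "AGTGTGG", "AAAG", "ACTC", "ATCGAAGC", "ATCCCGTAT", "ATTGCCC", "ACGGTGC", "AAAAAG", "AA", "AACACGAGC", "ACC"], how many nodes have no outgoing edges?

Leaves are exactly the stored words that no other stored word extends.
Those words: "AAAAAG", "AAAG", "AACACGAGC", "ACC", "ACGGTGC", "ACGTGAAGCA", "ACTC", "AGGAACATGG", "AGGCGGAGTGC", "AGTGTGG", "ATCCCGTAT", "ATCGAAGC", "ATCTCAGC", "ATGGGGGC", "ATTGCCC"
Leaf count: 15

15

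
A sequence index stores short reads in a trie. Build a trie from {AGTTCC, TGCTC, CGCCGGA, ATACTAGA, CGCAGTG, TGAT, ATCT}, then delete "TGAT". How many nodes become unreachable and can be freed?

After clearing the end-marker at "TGAT", prune upward until reaching a node still needed by another word.
The suffix "AT" (2 nodes) is used only by "TGAT"; the node for "TG" still has the child "C", so pruning stops there.
Nodes removed: 2

2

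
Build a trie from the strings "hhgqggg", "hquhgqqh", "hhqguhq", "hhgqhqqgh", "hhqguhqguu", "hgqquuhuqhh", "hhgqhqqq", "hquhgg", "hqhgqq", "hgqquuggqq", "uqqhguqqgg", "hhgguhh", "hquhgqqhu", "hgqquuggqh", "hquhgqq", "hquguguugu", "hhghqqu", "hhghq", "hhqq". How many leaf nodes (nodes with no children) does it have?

Leaves are exactly the stored words that no other stored word extends.
Those words: "hgqquuggqh", "hgqquuggqq", "hgqquuhuqhh", "hhgguhh", "hhghqqu", "hhgqggg", "hhgqhqqgh", "hhgqhqqq", "hhqguhqguu", "hhqq", "hqhgqq", "hquguguugu", "hquhgg", "hquhgqqhu", "uqqhguqqgg"
Leaf count: 15

15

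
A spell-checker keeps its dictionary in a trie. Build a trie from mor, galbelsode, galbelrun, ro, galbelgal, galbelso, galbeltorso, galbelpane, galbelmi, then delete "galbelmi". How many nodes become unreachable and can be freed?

2

Walk "galbelmi" from the leaf back toward the root, removing each node that no remaining word uses.
The suffix "mi" (2 nodes) is used only by "galbelmi"; the node for "galbel" still has the child "s", so pruning stops there.
Nodes removed: 2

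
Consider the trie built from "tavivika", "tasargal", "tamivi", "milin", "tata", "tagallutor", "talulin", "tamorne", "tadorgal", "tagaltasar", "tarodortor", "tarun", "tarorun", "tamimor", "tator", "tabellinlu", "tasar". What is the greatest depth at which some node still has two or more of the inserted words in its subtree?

Equivalently: take the maximum, over all pairs, of their longest common prefix length.
"tagallutor" and "tagaltasar" agree on "tagal" (5 characters) before diverging; nothing deeper is shared.
Longest shared-prefix length: 5

5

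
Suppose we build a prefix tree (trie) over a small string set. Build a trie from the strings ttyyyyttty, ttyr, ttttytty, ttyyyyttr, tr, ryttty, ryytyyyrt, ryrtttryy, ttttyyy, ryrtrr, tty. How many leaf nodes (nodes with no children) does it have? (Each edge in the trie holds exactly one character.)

A leaf is a node with no children — equivalently, the end of a word that is not a proper prefix of any other stored word.
Those words: "ryrtrr", "ryrtttryy", "ryttty", "ryytyyyrt", "tr", "ttttytty", "ttttyyy", "ttyr", "ttyyyyttr", "ttyyyyttty"
Leaf count: 10

10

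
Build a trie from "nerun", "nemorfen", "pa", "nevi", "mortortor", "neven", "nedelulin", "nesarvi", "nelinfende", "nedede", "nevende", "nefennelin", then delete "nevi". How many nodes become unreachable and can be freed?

Walk "nevi" from the leaf back toward the root, removing each node that no remaining word uses.
The suffix "i" (1 node) is used only by "nevi"; the node for "nev" still has the child "e", so pruning stops there.
Nodes removed: 1

1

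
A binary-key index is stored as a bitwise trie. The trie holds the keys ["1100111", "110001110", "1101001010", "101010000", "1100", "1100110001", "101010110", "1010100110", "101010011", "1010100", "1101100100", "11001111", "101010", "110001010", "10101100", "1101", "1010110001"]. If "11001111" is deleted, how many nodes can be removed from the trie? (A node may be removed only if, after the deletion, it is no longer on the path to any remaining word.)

1

Walk "11001111" from the leaf back toward the root, removing each node that no remaining word uses.
The suffix "1" (1 node) is used only by "11001111"; "1100111" is itself a stored word, so pruning stops there.
Nodes removed: 1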